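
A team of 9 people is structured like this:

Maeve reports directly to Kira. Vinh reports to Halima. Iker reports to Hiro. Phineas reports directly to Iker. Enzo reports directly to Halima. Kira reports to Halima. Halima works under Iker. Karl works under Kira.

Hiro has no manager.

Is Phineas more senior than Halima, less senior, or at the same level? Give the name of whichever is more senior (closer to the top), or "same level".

Both Phineas and Halima are 2 levels below Hiro.

same level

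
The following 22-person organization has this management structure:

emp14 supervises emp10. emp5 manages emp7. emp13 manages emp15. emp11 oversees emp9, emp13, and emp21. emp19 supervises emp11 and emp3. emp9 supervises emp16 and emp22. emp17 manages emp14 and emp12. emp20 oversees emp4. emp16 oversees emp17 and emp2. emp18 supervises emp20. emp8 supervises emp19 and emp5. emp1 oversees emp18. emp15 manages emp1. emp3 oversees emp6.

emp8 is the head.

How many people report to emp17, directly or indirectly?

emp17 directly manages emp14, emp12. Under emp14: emp10 (1). emp12 has no reports. So emp17's organization is 2 direct reports plus everyone under them: 2 + 1 = 3.

3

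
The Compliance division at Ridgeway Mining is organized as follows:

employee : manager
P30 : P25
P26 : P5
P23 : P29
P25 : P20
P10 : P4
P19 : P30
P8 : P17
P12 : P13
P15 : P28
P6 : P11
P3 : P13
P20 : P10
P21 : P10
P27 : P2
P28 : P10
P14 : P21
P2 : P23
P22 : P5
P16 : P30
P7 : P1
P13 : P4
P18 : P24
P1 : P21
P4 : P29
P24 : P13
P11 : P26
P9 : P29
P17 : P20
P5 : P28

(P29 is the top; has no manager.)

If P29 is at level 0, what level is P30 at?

Chain from P30 up to P29: P30 → P25 → P20 → P10 → P4 → P29. That is 5 steps up, so P30 is 5 levels below P29.

5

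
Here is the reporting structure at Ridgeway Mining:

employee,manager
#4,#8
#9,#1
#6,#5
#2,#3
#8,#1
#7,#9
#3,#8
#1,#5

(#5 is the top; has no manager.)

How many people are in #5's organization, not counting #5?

#5 directly manages #1, #6. Under #1: #9, #7, #8, #4, #3, #2 (6). #6 has no reports. So #5's organization is 2 direct reports plus everyone under them: 7 + 1 = 8.

8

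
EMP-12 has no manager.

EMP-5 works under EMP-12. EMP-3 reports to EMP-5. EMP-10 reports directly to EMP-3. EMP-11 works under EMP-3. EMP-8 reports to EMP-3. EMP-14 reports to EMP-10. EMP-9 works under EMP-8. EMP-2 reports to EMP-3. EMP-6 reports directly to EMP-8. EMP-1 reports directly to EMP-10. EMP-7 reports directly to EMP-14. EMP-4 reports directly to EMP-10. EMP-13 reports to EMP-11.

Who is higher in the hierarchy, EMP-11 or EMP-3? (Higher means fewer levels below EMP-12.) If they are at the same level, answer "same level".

EMP-3

EMP-11 is 3 levels below EMP-12; EMP-3 is 2. EMP-3 is higher.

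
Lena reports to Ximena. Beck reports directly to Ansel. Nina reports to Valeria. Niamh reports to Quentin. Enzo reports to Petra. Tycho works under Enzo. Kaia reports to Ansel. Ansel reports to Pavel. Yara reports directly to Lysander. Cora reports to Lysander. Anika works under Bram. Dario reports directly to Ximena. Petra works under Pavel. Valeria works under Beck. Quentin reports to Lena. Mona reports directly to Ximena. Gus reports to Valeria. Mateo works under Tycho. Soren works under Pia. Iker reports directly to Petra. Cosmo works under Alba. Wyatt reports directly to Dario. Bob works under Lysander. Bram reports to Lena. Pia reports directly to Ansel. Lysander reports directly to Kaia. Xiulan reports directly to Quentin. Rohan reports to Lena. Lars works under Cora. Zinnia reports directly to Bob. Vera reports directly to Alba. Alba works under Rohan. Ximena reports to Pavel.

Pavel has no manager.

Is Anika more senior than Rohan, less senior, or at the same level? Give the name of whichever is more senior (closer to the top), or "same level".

Rohan

Anika is 4 levels below Pavel; Rohan is 3. Rohan is higher.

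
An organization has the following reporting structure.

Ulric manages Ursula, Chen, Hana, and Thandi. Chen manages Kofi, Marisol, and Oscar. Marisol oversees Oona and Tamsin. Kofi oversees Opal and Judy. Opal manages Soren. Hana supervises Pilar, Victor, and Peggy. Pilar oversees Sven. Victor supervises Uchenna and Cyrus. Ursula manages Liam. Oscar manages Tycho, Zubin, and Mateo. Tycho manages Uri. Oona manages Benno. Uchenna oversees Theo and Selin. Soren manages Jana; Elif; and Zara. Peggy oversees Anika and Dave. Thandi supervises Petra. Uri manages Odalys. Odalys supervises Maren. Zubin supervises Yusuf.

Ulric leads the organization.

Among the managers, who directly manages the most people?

Direct-report counts: Ulric has 4; Thandi has 1; Ursula has 1; Hana has 3; Peggy has 2; Victor has 2; Uchenna has 2; Pilar has 1; Chen has 3; Oscar has 3; Zubin has 1; Tycho has 1; Uri has 1; Odalys has 1; Kofi has 2; Opal has 1; Soren has 3; Marisol has 2; Oona has 1. The largest is 4, held by Ulric.

Ulric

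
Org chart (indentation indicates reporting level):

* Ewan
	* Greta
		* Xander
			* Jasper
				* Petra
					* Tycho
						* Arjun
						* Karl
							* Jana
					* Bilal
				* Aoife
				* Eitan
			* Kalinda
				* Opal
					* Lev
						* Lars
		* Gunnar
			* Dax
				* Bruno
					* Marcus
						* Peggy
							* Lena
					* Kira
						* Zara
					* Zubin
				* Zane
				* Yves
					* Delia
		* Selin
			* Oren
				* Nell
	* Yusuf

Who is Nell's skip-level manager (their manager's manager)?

Nell reports to Oren, and Oren reports to Selin. So Nell's skip-level manager is Selin.

Selin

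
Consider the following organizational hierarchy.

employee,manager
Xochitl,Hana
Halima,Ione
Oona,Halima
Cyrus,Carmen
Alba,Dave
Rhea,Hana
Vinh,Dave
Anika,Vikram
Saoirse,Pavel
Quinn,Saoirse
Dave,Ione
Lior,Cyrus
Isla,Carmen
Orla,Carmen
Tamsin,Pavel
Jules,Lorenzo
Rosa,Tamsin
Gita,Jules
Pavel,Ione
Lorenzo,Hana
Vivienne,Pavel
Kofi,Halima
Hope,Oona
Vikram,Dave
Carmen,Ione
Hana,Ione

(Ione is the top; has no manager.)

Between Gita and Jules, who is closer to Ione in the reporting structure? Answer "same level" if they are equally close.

Jules

Gita is 4 levels below Ione; Jules is 3. Jules is higher.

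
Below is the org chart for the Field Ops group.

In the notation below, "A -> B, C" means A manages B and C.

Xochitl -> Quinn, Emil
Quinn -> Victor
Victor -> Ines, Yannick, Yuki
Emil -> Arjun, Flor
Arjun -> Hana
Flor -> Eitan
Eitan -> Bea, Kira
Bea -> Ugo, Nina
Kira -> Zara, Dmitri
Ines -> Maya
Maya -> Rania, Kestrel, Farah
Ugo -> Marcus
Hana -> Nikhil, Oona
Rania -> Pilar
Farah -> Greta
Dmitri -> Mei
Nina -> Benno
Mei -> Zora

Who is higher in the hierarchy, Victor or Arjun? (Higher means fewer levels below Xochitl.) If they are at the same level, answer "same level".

Both Victor and Arjun are 2 levels below Xochitl.

same level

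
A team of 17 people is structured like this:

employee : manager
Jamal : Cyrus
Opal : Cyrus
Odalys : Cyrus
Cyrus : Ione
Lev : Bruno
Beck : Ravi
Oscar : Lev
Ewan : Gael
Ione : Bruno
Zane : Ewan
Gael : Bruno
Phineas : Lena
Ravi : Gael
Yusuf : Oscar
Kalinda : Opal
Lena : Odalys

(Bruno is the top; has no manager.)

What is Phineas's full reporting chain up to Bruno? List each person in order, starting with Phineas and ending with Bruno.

Phineas -> Lena -> Odalys -> Cyrus -> Ione -> Bruno

Phineas reports to Lena. Lena reports to Odalys. Odalys reports to Cyrus. Cyrus reports to Ione. Ione reports to Bruno. Bruno is at the top.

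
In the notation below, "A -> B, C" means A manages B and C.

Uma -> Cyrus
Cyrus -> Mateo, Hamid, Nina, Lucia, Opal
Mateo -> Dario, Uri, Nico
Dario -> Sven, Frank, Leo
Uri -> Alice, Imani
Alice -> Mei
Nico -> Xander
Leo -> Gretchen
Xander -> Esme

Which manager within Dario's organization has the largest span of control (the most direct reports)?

Dario

Direct-report counts within Dario's organization: Dario has 3; Leo has 1. The largest is 3, held by Dario.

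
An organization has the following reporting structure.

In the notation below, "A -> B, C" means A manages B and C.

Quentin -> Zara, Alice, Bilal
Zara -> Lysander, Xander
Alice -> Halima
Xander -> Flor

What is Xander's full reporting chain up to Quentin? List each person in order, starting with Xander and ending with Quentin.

Xander -> Zara -> Quentin

Xander reports to Zara. Zara reports to Quentin. Quentin is at the top.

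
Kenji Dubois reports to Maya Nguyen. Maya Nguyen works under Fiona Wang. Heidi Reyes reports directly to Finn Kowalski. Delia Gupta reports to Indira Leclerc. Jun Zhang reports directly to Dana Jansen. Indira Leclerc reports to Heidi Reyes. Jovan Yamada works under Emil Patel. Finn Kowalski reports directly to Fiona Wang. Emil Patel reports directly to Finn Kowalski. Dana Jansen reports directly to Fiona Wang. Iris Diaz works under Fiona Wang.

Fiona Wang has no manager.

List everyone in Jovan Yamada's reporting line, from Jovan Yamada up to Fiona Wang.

Jovan Yamada -> Emil Patel -> Finn Kowalski -> Fiona Wang

Jovan Yamada reports to Emil Patel. Emil Patel reports to Finn Kowalski. Finn Kowalski reports to Fiona Wang. Fiona Wang is at the top.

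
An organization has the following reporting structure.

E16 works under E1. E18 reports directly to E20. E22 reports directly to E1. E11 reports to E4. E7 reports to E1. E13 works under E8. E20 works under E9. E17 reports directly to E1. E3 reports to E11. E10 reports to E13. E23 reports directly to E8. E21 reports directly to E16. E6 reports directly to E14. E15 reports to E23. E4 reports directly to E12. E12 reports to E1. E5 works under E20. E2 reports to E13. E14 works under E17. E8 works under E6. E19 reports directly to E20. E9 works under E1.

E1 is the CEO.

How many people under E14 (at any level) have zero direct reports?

The people in E14's organization with no one reporting to them are E15, E10, E2. That is 3.

3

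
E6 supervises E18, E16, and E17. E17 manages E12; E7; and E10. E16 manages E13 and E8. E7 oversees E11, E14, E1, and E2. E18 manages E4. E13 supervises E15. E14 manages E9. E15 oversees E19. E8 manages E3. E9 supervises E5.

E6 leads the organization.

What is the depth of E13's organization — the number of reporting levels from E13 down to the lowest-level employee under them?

The longest chain under E13 runs E13 → E15 → E19, which is 2 levels below E13.

2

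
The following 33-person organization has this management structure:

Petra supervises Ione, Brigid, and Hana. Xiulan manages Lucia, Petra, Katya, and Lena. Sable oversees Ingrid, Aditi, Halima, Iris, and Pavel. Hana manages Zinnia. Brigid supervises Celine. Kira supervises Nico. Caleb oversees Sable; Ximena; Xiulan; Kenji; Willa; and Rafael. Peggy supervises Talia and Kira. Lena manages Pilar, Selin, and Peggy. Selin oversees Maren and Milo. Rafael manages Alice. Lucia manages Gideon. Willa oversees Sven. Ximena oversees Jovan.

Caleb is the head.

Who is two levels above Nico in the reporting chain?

Nico reports to Kira, and Kira reports to Peggy. So Nico's skip-level manager is Peggy.

Peggy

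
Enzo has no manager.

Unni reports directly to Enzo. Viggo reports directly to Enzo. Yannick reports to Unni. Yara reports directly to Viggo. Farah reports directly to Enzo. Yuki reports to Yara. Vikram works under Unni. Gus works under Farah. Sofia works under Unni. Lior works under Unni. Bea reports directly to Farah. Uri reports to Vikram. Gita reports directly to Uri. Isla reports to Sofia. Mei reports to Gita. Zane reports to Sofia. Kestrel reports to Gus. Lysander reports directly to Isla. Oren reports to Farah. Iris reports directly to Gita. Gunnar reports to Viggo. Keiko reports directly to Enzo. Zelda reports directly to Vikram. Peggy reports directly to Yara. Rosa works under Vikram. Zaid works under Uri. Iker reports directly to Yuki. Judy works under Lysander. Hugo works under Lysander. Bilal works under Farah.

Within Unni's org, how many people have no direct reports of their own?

10

The people in Unni's organization with no one reporting to them are Lior, Zane, Hugo, Judy, Rosa, Zelda, Zaid, Iris, Mei, Yannick. That is 10.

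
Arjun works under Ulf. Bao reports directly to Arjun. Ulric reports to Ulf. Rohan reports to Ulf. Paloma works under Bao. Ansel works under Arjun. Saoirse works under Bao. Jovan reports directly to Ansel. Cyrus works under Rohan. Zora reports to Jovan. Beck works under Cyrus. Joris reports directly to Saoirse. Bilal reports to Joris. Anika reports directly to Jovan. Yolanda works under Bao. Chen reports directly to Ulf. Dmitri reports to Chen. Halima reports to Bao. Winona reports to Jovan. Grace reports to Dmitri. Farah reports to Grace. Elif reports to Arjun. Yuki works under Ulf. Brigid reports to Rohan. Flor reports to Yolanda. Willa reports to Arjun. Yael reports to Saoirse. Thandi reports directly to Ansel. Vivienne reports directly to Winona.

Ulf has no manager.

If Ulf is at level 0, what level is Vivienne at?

5

Chain from Vivienne up to Ulf: Vivienne → Winona → Jovan → Ansel → Arjun → Ulf. That is 5 steps up, so Vivienne is 5 levels below Ulf.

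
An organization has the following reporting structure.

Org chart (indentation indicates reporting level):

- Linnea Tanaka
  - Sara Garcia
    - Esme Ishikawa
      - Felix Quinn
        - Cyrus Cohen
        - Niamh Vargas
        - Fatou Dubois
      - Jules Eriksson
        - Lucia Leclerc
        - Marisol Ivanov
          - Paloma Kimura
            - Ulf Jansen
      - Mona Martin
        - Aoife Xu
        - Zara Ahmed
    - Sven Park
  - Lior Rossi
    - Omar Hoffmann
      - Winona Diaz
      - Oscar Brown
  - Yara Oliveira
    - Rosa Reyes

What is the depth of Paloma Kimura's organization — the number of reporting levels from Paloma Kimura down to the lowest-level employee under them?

1

The longest chain under Paloma Kimura runs Paloma Kimura → Ulf Jansen, which is 1 level below Paloma Kimura.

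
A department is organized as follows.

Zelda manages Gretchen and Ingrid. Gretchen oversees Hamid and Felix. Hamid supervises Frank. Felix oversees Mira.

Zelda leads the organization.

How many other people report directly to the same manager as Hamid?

1

Hamid reports to Gretchen. Gretchen's other direct reports are Felix — 1 peer.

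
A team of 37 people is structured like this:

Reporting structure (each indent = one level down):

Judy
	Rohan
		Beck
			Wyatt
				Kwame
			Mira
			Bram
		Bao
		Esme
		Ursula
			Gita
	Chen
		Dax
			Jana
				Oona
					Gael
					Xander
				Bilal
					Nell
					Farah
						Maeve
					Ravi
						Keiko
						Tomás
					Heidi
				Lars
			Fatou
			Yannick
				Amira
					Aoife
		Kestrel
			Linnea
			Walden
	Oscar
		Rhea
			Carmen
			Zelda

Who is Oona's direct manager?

Oona reports directly to Jana.

Jana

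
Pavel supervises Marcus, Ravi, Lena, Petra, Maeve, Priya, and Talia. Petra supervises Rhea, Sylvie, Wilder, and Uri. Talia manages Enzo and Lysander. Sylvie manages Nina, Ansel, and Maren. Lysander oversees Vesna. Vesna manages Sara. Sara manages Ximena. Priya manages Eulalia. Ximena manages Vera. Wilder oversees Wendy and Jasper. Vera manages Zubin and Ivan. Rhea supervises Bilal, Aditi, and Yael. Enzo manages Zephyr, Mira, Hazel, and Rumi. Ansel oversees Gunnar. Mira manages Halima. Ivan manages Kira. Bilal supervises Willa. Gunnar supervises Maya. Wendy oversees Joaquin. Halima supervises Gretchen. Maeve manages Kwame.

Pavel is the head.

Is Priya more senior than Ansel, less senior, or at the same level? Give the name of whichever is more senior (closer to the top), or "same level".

Priya is 1 level below Pavel; Ansel is 3. Priya is higher.

Priya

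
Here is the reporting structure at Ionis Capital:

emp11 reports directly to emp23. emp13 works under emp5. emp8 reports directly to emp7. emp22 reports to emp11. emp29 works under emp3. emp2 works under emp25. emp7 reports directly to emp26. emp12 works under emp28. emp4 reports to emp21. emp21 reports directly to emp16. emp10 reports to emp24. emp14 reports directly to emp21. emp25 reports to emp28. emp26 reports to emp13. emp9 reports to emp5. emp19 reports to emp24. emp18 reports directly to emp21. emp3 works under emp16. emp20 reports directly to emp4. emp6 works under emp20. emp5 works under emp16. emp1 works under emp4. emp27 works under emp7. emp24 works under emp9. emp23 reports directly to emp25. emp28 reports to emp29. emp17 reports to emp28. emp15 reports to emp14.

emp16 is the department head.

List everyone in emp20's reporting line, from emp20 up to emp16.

emp20 reports to emp4. emp4 reports to emp21. emp21 reports to emp16. emp16 is at the top.

emp20 -> emp4 -> emp21 -> emp16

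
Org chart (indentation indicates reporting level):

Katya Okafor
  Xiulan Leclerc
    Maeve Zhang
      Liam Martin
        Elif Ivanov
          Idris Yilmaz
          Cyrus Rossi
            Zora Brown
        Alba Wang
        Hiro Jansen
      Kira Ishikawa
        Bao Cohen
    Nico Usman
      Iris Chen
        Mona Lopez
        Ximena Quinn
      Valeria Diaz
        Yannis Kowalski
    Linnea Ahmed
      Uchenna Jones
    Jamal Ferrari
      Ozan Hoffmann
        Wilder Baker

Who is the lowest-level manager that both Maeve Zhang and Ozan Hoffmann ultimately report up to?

Xiulan Leclerc

Maeve Zhang's chain of managers is Xiulan Leclerc, Katya Okafor. Ozan Hoffmann's chain of managers is Jamal Ferrari, Xiulan Leclerc, Katya Okafor. The first manager that appears in both chains is Xiulan Leclerc.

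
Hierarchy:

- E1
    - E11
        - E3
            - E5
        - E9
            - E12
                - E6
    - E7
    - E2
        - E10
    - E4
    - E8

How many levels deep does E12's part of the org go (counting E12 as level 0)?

The longest chain under E12 runs E12 → E6, which is 1 level below E12.

1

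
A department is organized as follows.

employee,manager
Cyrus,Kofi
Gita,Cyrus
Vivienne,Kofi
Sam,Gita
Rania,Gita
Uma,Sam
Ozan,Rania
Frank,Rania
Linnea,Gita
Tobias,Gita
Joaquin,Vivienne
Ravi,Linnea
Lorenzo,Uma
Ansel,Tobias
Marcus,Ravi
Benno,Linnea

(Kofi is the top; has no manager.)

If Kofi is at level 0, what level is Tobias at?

3

Chain from Tobias up to Kofi: Tobias → Gita → Cyrus → Kofi. That is 3 steps up, so Tobias is 3 levels below Kofi.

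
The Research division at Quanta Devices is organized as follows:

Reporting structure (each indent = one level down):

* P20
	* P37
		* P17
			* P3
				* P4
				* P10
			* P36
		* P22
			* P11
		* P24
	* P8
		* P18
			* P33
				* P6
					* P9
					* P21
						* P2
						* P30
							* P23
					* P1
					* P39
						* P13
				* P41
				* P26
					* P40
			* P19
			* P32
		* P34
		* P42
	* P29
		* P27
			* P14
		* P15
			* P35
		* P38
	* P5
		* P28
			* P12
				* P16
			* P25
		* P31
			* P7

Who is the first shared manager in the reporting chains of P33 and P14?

P33's chain of managers is P18, P8, P20. P14's chain of managers is P27, P29, P20. The first manager that appears in both chains is P20.

P20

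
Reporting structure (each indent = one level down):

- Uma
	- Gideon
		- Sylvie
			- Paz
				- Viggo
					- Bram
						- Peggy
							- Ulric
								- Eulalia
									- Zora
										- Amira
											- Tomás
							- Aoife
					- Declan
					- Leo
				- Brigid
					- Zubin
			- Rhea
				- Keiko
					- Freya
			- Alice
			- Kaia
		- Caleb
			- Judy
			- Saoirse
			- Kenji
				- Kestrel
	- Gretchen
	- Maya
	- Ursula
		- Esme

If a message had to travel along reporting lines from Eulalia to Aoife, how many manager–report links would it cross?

Eulalia is 2 levels below Peggy, and Aoife is 1 level below Peggy (their lowest common manager). The shortest path runs up from Eulalia to Peggy and back down to Aoife: 2 + 1 = 3 links.

3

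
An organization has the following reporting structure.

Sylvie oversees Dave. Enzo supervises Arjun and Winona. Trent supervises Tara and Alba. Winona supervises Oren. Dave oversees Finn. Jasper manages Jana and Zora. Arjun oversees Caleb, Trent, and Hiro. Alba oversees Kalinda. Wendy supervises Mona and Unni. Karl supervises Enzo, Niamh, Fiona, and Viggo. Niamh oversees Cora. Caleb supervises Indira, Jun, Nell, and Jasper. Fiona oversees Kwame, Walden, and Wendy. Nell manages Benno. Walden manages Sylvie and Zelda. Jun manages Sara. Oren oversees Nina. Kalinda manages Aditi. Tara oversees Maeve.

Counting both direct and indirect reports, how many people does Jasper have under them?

2

Jasper directly manages Jana, Zora. Jana has no reports. Zora has no reports. So Jasper's organization is 2 direct reports plus everyone under them: 1 + 1 = 2.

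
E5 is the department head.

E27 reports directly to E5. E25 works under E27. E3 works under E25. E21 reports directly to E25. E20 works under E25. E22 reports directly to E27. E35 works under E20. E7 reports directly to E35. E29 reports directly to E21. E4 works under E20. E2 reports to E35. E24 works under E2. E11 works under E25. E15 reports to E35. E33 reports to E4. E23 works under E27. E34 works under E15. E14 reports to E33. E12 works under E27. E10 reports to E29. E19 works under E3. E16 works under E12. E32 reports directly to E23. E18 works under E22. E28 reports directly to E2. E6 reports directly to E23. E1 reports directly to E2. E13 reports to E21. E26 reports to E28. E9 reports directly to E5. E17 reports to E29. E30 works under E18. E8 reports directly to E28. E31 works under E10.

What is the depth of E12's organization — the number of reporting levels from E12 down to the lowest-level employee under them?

The longest chain under E12 runs E12 → E16, which is 1 level below E12.

1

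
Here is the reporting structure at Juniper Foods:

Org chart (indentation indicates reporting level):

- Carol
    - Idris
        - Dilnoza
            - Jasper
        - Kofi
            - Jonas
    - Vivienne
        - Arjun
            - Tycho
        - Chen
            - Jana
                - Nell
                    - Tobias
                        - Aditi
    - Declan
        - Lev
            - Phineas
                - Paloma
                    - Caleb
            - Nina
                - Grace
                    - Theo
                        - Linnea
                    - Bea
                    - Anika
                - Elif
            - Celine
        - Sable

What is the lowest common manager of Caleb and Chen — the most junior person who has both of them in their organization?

Caleb's chain of managers is Paloma, Phineas, Lev, Declan, Carol. Chen's chain of managers is Vivienne, Carol. The first manager that appears in both chains is Carol.

Carol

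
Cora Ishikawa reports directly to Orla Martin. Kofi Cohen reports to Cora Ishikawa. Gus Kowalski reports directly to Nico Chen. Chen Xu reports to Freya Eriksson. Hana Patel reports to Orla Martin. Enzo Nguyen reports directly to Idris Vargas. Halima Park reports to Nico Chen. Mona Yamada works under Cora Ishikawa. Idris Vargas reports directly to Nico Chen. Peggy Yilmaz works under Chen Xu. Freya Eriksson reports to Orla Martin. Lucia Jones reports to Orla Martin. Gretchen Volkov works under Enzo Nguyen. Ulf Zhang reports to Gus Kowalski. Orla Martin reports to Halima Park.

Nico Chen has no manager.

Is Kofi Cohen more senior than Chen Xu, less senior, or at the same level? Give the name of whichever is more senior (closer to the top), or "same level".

Both Kofi Cohen and Chen Xu are 4 levels below Nico Chen.

same level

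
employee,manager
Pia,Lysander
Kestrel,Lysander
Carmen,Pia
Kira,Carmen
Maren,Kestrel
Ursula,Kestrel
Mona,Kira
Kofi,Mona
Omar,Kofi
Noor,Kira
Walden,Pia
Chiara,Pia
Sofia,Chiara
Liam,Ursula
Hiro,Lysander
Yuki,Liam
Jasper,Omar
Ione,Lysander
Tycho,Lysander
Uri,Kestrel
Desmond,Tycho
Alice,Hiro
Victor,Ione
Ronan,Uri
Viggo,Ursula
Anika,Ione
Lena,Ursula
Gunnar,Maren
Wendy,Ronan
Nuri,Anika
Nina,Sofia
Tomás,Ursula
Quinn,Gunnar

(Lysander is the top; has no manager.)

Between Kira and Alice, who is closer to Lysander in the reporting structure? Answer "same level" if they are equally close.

Alice

Kira is 3 levels below Lysander; Alice is 2. Alice is higher.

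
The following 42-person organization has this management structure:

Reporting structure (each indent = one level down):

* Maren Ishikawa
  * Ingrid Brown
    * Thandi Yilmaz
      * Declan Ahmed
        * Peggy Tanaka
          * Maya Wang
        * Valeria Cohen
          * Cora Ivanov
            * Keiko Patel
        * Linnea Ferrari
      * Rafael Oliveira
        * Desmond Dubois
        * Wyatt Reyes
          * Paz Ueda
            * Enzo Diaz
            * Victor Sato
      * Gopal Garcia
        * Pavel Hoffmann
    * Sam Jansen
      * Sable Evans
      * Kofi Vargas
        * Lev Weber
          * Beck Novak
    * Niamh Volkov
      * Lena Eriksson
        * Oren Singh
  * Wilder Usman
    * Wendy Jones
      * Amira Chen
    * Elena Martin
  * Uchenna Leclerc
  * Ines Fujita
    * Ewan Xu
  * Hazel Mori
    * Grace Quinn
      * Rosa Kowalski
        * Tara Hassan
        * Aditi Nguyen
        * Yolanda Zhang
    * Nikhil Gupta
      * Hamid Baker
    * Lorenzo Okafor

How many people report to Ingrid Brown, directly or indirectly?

Ingrid Brown directly manages Thandi Yilmaz, Sam Jansen, Niamh Volkov. Under Thandi Yilmaz: Gopal Garcia, Pavel Hoffmann, Rafael Oliveira, Wyatt Reyes, Paz Ueda, Victor Sato, Enzo Diaz, Desmond Dubois, Declan Ahmed, Linnea Ferrari, Valeria Cohen, Cora Ivanov, Keiko Patel, Peggy Tanaka, Maya Wang (15). Under Sam Jansen: Kofi Vargas, Lev Weber, Beck Novak, Sable Evans (4). Under Niamh Volkov: Lena Eriksson, Oren Singh (2). So Ingrid Brown's organization is 3 direct reports plus everyone under them: 16 + 5 + 3 = 24.

24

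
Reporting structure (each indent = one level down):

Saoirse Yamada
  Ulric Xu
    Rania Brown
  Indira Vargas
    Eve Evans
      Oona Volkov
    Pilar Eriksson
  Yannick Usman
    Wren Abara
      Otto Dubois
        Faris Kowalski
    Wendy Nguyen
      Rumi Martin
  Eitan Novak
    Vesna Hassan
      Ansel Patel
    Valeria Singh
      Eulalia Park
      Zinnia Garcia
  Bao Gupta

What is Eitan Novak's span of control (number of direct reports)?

Eitan Novak directly manages Vesna Hassan, Valeria Singh. That is 2 direct reports.

2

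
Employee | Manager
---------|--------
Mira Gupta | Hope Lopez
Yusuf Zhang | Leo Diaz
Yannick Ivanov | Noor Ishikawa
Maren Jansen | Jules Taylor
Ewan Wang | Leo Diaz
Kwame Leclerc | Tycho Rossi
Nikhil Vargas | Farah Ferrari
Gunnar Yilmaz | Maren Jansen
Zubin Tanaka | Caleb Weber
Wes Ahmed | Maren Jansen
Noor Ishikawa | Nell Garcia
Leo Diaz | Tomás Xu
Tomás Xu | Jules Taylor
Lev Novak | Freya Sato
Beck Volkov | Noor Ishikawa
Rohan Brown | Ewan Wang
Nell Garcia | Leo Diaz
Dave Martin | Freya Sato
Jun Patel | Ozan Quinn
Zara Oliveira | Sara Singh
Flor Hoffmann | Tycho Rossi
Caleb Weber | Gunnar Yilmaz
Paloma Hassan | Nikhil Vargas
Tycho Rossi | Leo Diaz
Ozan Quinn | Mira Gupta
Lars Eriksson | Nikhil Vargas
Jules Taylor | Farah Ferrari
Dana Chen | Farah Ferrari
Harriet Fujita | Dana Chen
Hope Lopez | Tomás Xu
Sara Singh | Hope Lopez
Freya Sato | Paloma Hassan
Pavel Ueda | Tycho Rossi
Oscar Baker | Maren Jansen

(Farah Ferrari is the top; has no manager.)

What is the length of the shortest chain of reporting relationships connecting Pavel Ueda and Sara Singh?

Pavel Ueda is 3 levels below Tomás Xu, and Sara Singh is 2 levels below Tomás Xu (their lowest common manager). The shortest path runs up from Pavel Ueda to Tomás Xu and back down to Sara Singh: 3 + 2 = 5 links.

5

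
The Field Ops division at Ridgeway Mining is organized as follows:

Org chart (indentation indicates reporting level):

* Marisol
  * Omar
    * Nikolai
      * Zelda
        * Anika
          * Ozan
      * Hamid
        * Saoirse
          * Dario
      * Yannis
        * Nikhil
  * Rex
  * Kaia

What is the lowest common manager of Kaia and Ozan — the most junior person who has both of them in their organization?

Marisol

Kaia's chain of managers is Marisol. Ozan's chain of managers is Anika, Zelda, Nikolai, Omar, Marisol. The first manager that appears in both chains is Marisol.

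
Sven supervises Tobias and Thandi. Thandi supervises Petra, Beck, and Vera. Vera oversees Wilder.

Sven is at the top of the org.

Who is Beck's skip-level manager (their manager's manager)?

Beck reports to Thandi, and Thandi reports to Sven. So Beck's skip-level manager is Sven.

Sven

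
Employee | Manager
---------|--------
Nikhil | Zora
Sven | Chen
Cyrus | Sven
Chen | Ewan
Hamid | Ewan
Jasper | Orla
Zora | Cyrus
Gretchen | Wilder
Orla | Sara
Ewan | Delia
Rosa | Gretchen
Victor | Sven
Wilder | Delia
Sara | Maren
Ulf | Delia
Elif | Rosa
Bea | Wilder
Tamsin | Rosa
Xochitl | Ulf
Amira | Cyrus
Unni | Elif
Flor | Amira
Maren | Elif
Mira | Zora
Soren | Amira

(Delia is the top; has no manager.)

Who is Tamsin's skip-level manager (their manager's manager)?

Gretchen

Tamsin reports to Rosa, and Rosa reports to Gretchen. So Tamsin's skip-level manager is Gretchen.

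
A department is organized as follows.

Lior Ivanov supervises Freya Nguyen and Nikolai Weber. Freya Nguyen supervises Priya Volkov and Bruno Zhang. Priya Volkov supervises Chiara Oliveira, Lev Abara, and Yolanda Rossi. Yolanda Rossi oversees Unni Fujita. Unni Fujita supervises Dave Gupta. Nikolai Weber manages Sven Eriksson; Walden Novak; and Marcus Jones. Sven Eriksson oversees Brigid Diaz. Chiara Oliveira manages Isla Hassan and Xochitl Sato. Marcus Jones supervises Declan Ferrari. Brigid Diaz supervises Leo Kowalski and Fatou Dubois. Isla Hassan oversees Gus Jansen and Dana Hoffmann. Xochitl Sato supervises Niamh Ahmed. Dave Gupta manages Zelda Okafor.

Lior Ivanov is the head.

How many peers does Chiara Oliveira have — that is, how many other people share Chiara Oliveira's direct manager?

2

Chiara Oliveira reports to Priya Volkov. Priya Volkov's other direct reports are Yolanda Rossi, Lev Abara — 2 peers.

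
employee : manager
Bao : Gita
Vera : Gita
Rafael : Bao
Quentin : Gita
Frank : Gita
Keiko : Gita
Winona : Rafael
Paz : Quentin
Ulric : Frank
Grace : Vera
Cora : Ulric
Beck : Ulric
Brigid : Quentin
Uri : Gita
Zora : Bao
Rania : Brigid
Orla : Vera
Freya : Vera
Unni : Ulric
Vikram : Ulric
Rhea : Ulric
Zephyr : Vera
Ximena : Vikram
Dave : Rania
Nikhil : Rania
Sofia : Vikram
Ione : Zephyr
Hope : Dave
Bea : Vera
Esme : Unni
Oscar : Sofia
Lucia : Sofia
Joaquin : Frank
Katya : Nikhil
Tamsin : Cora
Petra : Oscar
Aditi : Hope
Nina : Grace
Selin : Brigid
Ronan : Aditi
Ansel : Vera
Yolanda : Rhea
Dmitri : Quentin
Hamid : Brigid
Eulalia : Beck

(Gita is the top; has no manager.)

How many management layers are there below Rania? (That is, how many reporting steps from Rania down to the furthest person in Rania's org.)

The longest chain under Rania runs Rania → Dave → Hope → Aditi → Ronan, which is 4 levels below Rania.

4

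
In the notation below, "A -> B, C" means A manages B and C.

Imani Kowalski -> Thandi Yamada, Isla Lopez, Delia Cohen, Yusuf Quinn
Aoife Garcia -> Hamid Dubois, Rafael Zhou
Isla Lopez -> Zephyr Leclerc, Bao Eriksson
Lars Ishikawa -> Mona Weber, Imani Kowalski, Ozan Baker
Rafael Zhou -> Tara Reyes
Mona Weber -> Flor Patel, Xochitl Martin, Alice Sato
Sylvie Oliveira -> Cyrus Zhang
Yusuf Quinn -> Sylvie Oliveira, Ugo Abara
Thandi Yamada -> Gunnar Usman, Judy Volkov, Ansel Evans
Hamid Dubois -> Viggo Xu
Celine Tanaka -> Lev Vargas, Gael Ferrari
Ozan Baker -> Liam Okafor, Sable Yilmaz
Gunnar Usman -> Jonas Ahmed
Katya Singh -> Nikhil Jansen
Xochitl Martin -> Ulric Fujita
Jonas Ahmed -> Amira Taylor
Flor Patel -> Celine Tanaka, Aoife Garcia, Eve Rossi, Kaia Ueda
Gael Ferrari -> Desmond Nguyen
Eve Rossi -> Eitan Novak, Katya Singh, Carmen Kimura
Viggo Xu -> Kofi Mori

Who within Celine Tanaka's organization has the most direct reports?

Direct-report counts within Celine Tanaka's organization: Celine Tanaka has 2; Gael Ferrari has 1. The largest is 2, held by Celine Tanaka.

Celine Tanaka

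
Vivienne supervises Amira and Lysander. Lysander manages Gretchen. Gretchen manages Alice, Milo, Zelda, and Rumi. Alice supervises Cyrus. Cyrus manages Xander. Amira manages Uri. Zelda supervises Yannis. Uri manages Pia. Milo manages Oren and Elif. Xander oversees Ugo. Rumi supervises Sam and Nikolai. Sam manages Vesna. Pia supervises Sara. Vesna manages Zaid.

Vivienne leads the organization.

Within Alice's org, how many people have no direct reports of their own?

1

The only person in Alice's organization with no one reporting to them is Ugo. That is 1.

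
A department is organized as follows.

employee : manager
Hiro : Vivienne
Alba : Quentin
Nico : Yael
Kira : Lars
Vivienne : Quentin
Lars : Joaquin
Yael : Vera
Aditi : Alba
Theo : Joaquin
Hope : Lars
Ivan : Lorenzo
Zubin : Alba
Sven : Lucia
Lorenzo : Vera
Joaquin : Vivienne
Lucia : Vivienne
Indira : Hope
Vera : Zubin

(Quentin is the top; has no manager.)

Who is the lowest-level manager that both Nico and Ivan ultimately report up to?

Nico's chain of managers is Yael, Vera, Zubin, Alba, Quentin. Ivan's chain of managers is Lorenzo, Vera, Zubin, Alba, Quentin. The first manager that appears in both chains is Vera.

Vera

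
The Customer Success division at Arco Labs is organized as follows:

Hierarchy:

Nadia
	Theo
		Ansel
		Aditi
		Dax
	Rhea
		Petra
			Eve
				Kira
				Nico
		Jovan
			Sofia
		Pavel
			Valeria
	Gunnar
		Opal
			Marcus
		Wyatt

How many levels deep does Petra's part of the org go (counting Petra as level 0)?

2

The longest chain under Petra runs Petra → Eve → Nico, which is 2 levels below Petra.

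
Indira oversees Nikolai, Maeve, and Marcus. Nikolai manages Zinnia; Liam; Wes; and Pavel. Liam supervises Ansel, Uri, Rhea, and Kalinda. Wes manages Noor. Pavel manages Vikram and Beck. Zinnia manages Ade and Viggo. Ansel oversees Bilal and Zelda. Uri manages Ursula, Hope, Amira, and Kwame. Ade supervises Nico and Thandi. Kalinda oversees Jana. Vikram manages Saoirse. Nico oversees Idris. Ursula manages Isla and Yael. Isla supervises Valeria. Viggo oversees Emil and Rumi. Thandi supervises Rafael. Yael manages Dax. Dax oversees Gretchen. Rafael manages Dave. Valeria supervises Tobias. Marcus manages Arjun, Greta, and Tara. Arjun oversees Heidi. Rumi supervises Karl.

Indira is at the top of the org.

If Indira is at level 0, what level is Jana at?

Chain from Jana up to Indira: Jana → Kalinda → Liam → Nikolai → Indira. That is 4 steps up, so Jana is 4 levels below Indira.

4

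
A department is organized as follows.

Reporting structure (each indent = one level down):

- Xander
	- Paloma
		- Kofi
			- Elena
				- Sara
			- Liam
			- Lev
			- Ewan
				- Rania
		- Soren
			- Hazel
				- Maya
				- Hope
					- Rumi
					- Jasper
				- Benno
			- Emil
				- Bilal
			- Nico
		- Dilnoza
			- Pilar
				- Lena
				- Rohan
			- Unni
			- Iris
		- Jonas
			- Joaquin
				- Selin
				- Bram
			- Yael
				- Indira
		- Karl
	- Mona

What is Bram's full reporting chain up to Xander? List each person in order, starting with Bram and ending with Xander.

Bram reports to Joaquin. Joaquin reports to Jonas. Jonas reports to Paloma. Paloma reports to Xander. Xander is at the top.

Bram -> Joaquin -> Jonas -> Paloma -> Xander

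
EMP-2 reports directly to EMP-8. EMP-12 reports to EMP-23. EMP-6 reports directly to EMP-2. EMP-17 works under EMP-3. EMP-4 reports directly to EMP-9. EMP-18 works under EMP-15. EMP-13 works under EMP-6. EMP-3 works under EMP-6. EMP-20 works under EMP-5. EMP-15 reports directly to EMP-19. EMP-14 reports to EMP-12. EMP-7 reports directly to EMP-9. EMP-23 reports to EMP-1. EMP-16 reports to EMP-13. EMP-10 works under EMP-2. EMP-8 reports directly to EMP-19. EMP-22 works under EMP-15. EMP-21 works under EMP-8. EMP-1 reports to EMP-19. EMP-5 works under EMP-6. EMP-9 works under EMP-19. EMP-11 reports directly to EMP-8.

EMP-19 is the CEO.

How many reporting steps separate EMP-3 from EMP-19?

4

Chain from EMP-3 up to EMP-19: EMP-3 → EMP-6 → EMP-2 → EMP-8 → EMP-19. That is 4 steps up, so EMP-3 is 4 levels below EMP-19.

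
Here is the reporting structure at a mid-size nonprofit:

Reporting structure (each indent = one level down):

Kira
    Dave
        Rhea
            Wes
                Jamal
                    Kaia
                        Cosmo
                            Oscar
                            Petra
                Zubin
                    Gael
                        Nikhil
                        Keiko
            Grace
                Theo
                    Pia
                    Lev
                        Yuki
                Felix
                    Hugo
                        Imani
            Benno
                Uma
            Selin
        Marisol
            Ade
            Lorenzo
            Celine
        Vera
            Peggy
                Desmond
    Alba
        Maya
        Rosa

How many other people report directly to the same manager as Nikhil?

1

Nikhil reports to Gael. Gael's other direct reports are Keiko — 1 peer.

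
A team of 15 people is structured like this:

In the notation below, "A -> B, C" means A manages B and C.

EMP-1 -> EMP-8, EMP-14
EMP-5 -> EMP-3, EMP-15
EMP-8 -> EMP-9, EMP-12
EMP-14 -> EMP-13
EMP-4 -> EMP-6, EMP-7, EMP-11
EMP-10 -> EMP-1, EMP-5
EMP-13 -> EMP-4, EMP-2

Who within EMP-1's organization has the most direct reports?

EMP-4

Direct-report counts within EMP-1's organization: EMP-1 has 2; EMP-14 has 1; EMP-13 has 2; EMP-4 has 3; EMP-8 has 2. The largest is 3, held by EMP-4.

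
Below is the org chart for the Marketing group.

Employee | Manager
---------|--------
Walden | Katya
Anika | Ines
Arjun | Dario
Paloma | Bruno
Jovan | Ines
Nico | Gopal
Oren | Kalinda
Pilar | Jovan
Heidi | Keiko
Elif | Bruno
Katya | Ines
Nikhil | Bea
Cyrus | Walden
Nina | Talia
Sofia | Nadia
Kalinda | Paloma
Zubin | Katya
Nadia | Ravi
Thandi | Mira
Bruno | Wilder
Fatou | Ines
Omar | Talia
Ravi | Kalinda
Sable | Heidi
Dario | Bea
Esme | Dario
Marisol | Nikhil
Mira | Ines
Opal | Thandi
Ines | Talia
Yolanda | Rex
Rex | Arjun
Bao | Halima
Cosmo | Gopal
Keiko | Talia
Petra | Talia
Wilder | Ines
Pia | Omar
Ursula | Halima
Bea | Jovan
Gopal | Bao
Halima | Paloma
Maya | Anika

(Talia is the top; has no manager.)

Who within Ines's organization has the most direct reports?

Ines

Direct-report counts within Ines's organization: Ines has 6; Anika has 1; Jovan has 2; Bea has 2; Nikhil has 1; Dario has 2; Arjun has 1; Rex has 1; Mira has 1; Thandi has 1; Katya has 2; Walden has 1; Wilder has 1; Bruno has 2; Paloma has 2; Halima has 2; Bao has 1; Gopal has 2; Kalinda has 2; Ravi has 1; Nadia has 1. The largest is 6, held by Ines.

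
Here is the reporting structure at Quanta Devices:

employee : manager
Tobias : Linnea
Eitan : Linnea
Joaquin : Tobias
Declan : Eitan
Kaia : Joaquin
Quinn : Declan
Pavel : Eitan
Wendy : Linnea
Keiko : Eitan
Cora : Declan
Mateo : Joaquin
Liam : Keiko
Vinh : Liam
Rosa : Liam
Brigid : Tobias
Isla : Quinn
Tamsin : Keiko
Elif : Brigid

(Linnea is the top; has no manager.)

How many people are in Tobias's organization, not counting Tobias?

5

Tobias directly manages Joaquin, Brigid. Under Joaquin: Mateo, Kaia (2). Under Brigid: Elif (1). So Tobias's organization is 2 direct reports plus everyone under them: 3 + 2 = 5.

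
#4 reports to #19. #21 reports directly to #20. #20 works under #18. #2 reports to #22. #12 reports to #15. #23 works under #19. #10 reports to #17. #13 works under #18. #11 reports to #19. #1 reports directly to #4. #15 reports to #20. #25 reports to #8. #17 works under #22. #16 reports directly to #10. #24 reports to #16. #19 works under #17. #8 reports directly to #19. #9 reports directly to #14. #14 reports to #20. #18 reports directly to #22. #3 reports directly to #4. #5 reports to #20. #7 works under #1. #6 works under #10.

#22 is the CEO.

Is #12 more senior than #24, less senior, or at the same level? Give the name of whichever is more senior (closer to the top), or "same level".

Both #12 and #24 are 4 levels below #22.

same level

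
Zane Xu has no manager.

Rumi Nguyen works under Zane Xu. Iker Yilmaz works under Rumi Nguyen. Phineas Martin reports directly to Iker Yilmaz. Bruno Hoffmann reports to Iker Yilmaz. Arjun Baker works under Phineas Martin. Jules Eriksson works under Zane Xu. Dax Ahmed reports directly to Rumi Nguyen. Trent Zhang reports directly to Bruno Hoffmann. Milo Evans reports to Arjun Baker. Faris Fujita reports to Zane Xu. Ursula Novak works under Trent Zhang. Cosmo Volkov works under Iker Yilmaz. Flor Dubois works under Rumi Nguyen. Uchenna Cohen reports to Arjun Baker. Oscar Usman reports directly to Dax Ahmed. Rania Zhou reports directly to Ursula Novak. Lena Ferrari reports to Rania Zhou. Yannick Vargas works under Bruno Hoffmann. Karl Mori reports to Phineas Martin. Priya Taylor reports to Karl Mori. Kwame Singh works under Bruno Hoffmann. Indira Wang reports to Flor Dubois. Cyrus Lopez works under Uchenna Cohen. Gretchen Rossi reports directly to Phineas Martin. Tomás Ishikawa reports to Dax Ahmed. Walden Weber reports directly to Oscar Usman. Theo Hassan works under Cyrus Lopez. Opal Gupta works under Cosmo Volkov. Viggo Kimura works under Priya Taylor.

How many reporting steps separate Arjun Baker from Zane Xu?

4

Chain from Arjun Baker up to Zane Xu: Arjun Baker → Phineas Martin → Iker Yilmaz → Rumi Nguyen → Zane Xu. That is 4 steps up, so Arjun Baker is 4 levels below Zane Xu.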